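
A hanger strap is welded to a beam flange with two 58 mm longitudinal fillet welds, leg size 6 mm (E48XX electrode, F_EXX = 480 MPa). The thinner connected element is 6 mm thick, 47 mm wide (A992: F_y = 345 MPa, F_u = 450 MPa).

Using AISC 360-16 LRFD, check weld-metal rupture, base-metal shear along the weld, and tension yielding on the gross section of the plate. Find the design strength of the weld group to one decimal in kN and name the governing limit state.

87.6 kN (gross-section yield governs)

Weld metal: throat = 0.707×6 = 4.242 mm, L = 2×58 = 116 mm. φR_n = 0.75 × 0.6 × 480 × 4.242 × 116 = 106.3 kN.
Base metal shear (6 mm plate): yield φR_n = 1.0×0.6×345×6×116 = 144.1 kN; rupture φR_n = 0.75×0.6×450×6×116 = 140.9 kN; take 140.9 kN (rupture).
Tension yield (gross): A_g = 47×6 = 282 mm². φR_n = 0.90 × 345 × 282 = 87.6 kN.
Governing: min(106.3, 140.9, 87.6) = 87.6 kN → gross-section yield.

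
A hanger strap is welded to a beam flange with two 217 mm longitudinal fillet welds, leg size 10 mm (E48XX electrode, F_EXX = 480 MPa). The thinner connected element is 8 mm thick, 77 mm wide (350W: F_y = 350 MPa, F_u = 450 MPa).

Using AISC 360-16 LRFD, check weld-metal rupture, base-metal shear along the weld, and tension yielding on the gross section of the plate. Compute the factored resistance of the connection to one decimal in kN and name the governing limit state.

194.0 kN (gross-section yield governs)

Weld metal: throat = 0.707×10 = 7.07 mm, L = 2×217 = 434 mm. φR_n = 0.75 × 0.6 × 480 × 7.07 × 434 = 662.8 kN.
Base metal shear (8 mm plate): yield φR_n = 1.0×0.6×350×8×434 = 729.1 kN; rupture φR_n = 0.75×0.6×450×8×434 = 703.1 kN; take 703.1 kN (rupture).
Tension yield (gross): A_g = 77×8 = 616 mm². φR_n = 0.90 × 350 × 616 = 194.0 kN.
Governing: min(662.8, 703.1, 194.0) = 194.0 kN → gross-section yield.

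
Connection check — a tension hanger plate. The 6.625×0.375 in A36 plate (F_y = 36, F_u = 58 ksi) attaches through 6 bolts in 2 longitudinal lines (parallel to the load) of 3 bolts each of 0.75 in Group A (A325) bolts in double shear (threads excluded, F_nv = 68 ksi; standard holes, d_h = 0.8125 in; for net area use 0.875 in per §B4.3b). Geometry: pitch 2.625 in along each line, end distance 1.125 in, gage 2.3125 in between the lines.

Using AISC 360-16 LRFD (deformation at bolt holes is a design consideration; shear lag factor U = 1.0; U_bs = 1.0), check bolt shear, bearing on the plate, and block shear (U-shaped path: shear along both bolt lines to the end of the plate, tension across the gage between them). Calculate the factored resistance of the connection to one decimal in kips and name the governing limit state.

100.9 kips (block shear governs)

Bolt shear: A_b = π(0.75)²/4 = 0.44179 in². φR_n = 0.75 × 68 × 0.44179 × 6 × 2 = 270.4 kips.
Bearing (0.375 in plate, F_u = 58 ksi): end bolts L_c = 1.125 − 0.8125/2 = 0.71875, R_n = min(1.2×0.71875×0.375×58, 2.4×0.75×0.375×58) = 18.759 kips/bolt; interior L_c = 2.625 − 0.8125 = 1.8125, R_n = 39.15 kips/bolt. φR_n = 0.75 × (2×18.759 + 4×39.15) = 145.6 kips.
Block shear: shear path 2×[1.125+2×2.625] = 2×6.375 in, A_gv = 4.7813, A_nv = 2×(6.375 − 2.5×0.875)×0.375 = 3.1406 in²; tension across gage: (2.3125 − 1×0.875)×0.375 = 0.53906 in². R_n = min(0.6×58×3.1406, 0.6×36×4.7813) + 1.0×58×0.53906 = min(109.29, 103.28) + 31.265 = 134.55 kips. φR_n = 0.75 × 134.55 = 100.9 kips.
Governing: min(270.4, 145.6, 100.9) = 100.9 kips → block shear.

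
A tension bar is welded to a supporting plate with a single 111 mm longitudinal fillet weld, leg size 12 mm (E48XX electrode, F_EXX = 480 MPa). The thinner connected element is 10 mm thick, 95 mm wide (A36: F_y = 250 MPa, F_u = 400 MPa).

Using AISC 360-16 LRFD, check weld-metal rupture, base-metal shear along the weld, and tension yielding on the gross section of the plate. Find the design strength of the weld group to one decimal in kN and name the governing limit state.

166.5 kN (base-metal shear governs)

Weld metal: throat = 0.707×12 = 8.484 mm, L = 111 mm. φR_n = 0.75 × 0.6 × 480 × 8.484 × 111 = 203.4 kN.
Base metal shear (10 mm plate): yield φR_n = 1.0×0.6×250×10×111 = 166.5 kN; rupture φR_n = 0.75×0.6×400×10×111 = 199.8 kN; take 166.5 kN (yield).
Tension yield (gross): A_g = 95×10 = 950 mm². φR_n = 0.90 × 250 × 950 = 213.8 kN.
Governing: min(203.4, 166.5, 213.8) = 166.5 kN → base-metal shear.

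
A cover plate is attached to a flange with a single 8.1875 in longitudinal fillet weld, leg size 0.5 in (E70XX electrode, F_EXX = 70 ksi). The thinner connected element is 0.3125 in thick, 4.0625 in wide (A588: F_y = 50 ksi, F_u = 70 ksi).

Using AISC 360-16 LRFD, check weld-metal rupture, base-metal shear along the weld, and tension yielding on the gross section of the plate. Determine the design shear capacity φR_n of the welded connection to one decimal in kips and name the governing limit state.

Weld metal: throat = 0.707×0.5 = 0.3535 in, L = 8.1875 in. φR_n = 0.75 × 0.6 × 70 × 0.3535 × 8.1875 = 91.2 kips.
Base metal shear (0.3125 in plate): yield φR_n = 1.0×0.6×50×0.3125×8.1875 = 76.8 kips; rupture φR_n = 0.75×0.6×70×0.3125×8.1875 = 80.6 kips; take 76.8 kips (yield).
Tension yield (gross): A_g = 4.0625×0.3125 = 1.2695 in². φR_n = 0.90 × 50 × 1.2695 = 57.1 kips.
Governing: min(91.2, 76.8, 57.1) = 57.1 kips → gross-section yield.

57.1 kips (gross-section yield governs)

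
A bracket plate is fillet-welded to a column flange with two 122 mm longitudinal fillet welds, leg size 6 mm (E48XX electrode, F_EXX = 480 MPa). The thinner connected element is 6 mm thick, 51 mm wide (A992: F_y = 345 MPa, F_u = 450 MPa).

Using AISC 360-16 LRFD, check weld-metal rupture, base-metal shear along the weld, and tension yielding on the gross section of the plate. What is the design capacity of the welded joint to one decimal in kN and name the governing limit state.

95.0 kN (gross-section yield governs)

Weld metal: throat = 0.707×6 = 4.242 mm, L = 2×122 = 244 mm. φR_n = 0.75 × 0.6 × 480 × 4.242 × 244 = 223.6 kN.
Base metal shear (6 mm plate): yield φR_n = 1.0×0.6×345×6×244 = 303.0 kN; rupture φR_n = 0.75×0.6×450×6×244 = 296.5 kN; take 296.5 kN (rupture).
Tension yield (gross): A_g = 51×6 = 306 mm². φR_n = 0.90 × 345 × 306 = 95.0 kN.
Governing: min(223.6, 296.5, 95.0) = 95.0 kN → gross-section yield.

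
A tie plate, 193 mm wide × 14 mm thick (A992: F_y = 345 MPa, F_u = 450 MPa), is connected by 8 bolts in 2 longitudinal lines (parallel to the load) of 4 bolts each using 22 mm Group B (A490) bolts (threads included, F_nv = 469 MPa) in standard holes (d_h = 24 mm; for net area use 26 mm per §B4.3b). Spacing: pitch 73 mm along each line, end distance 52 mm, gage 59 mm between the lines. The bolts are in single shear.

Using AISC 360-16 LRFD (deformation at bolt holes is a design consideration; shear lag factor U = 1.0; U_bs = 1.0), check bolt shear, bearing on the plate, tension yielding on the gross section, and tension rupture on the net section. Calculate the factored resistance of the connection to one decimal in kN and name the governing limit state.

666.2 kN (net-section rupture governs)

Bolt shear: A_b = π(22)²/4 = 380.13 mm². φR_n = 0.75 × 469 × 380.13 × 8 × 1 = 1069.7 kN.
Bearing (14 mm plate, F_u = 450 MPa): end bolts L_c = 52 − 24/2 = 40, R_n = min(1.2×40×14×450, 2.4×22×14×450) = 302.4 kN/bolt; interior L_c = 73 − 24 = 49, R_n = 332.64 kN/bolt. φR_n = 0.75 × (2×302.4 + 6×332.64) = 1950.5 kN.
Tension yield (gross): A_g = 193×14 = 2702 mm². φR_n = 0.90 × 345 × 2702 = 839.0 kN.
Tension rupture (net): A_n = (193 − 2×26)×14 = 1974 mm² (U = 1.0, A_e = A_n). φR_n = 0.75 × 450 × 1974 = 666.2 kN.
Governing: min(1069.7, 1950.5, 839.0, 666.2) = 666.2 kN → net-section rupture.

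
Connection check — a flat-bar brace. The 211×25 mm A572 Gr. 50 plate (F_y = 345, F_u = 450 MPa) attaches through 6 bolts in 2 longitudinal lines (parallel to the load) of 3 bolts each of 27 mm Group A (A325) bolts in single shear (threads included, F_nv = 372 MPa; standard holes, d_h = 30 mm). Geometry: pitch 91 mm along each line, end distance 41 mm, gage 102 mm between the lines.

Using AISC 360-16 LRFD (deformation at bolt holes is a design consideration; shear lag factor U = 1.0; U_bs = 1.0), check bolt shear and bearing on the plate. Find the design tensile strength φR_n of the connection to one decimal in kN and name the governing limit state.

Bolt shear: A_b = π(27)²/4 = 572.56 mm². φR_n = 0.75 × 372 × 572.56 × 6 × 1 = 958.5 kN.
Bearing (25 mm plate, F_u = 450 MPa): end bolts L_c = 41 − 30/2 = 26, R_n = min(1.2×26×25×450, 2.4×27×25×450) = 351 kN/bolt; interior L_c = 91 − 30 = 61, R_n = 729 kN/bolt. φR_n = 0.75 × (2×351 + 4×729) = 2713.5 kN.
Governing: min(958.5, 2713.5) = 958.5 kN → bolt shear.

958.5 kN (bolt shear governs)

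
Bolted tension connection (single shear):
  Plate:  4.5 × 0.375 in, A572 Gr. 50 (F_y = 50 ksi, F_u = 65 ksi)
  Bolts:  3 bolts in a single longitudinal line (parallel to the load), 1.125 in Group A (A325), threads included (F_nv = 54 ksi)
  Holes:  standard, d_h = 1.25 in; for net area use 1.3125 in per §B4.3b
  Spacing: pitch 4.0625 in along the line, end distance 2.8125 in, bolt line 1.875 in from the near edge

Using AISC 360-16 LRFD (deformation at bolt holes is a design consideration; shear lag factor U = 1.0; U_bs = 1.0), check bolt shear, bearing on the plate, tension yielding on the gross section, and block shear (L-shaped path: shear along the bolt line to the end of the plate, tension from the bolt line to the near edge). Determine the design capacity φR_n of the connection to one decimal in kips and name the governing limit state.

Bolt shear: A_b = π(1.125)²/4 = 0.99402 in². φR_n = 0.75 × 54 × 0.99402 × 3 × 1 = 120.8 kips.
Bearing (0.375 in plate, F_u = 65 ksi): end bolts L_c = 2.8125 − 1.25/2 = 2.1875, R_n = min(1.2×2.1875×0.375×65, 2.4×1.125×0.375×65) = 63.984 kips/bolt; interior L_c = 4.0625 − 1.25 = 2.8125, R_n = 65.813 kips/bolt. φR_n = 0.75 × (1×63.984 + 2×65.813) = 146.7 kips.
Tension yield (gross): A_g = 4.5×0.375 = 1.6875 in². φR_n = 0.90 × 50 × 1.6875 = 75.9 kips.
Block shear: shear path 1×[2.8125+2×4.0625] = 1×10.9375 in, A_gv = 4.1016, A_nv = 1×(10.9375 − 2.5×1.3125)×0.375 = 2.8711 in²; tension to near edge: (1.875 − 0.5×1.3125)×0.375 = 0.45703 in². R_n = min(0.6×65×2.8711, 0.6×50×4.1016) + 1.0×65×0.45703 = min(111.97, 123.05) + 29.707 = 141.68 kips. φR_n = 0.75 × 141.68 = 106.3 kips.
Governing: min(120.8, 146.7, 75.9, 106.3) = 75.9 kips → gross-section yield.

75.9 kips (gross-section yield governs)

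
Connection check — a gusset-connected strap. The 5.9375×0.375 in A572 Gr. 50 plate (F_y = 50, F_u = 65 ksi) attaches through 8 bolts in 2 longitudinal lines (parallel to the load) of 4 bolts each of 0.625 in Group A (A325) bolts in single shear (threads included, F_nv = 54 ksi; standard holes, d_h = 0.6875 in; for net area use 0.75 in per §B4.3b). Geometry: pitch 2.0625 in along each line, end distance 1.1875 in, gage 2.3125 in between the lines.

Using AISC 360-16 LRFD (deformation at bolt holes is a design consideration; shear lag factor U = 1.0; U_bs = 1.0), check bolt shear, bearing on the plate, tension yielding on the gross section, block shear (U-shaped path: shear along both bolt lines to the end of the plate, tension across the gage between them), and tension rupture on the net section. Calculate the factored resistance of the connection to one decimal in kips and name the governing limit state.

81.1 kips (net-section rupture governs)

Bolt shear: A_b = π(0.625)²/4 = 0.3068 in². φR_n = 0.75 × 54 × 0.3068 × 8 × 1 = 99.4 kips.
Bearing (0.375 in plate, F_u = 65 ksi): end bolts L_c = 1.1875 − 0.6875/2 = 0.84375, R_n = min(1.2×0.84375×0.375×65, 2.4×0.625×0.375×65) = 24.68 kips/bolt; interior L_c = 2.0625 − 0.6875 = 1.375, R_n = 36.563 kips/bolt. φR_n = 0.75 × (2×24.68 + 6×36.563) = 201.6 kips.
Tension yield (gross): A_g = 5.9375×0.375 = 2.2266 in². φR_n = 0.90 × 50 × 2.2266 = 100.2 kips.
Block shear: shear path 2×[1.1875+3×2.0625] = 2×7.375 in, A_gv = 5.5313, A_nv = 2×(7.375 − 3.5×0.75)×0.375 = 3.5625 in²; tension across gage: (2.3125 − 1×0.75)×0.375 = 0.58594 in². R_n = min(0.6×65×3.5625, 0.6×50×5.5313) + 1.0×65×0.58594 = min(138.94, 165.94) + 38.086 = 177.03 kips. φR_n = 0.75 × 177.03 = 132.8 kips.
Tension rupture (net): A_n = (5.9375 − 2×0.75)×0.375 = 1.6641 in² (U = 1.0, A_e = A_n). φR_n = 0.75 × 65 × 1.6641 = 81.1 kips.
Governing: min(99.4, 201.6, 100.2, 132.8, 81.1) = 81.1 kips → net-section rupture.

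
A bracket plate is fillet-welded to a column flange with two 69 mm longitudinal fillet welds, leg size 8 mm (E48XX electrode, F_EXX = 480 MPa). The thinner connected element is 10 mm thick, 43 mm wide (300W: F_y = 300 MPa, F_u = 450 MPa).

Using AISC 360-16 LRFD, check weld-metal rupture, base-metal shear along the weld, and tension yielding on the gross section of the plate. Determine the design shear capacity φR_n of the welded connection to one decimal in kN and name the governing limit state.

Weld metal: throat = 0.707×8 = 5.656 mm, L = 2×69 = 138 mm. φR_n = 0.75 × 0.6 × 480 × 5.656 × 138 = 168.6 kN.
Base metal shear (10 mm plate): yield φR_n = 1.0×0.6×300×10×138 = 248.4 kN; rupture φR_n = 0.75×0.6×450×10×138 = 279.5 kN; take 248.4 kN (yield).
Tension yield (gross): A_g = 43×10 = 430 mm². φR_n = 0.90 × 300 × 430 = 116.1 kN.
Governing: min(168.6, 248.4, 116.1) = 116.1 kN → gross-section yield.

116.1 kN (gross-section yield governs)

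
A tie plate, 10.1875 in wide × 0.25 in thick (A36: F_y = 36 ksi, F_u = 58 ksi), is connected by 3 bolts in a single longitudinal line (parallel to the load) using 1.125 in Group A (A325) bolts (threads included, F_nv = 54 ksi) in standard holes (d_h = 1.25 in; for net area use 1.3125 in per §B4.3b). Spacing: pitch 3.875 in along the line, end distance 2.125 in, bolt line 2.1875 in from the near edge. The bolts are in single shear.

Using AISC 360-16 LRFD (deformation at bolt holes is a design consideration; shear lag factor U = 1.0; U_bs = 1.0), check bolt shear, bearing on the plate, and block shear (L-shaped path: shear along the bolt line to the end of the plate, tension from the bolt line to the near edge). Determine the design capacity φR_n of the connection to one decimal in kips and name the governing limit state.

56.6 kips (block shear governs)

Bolt shear: A_b = π(1.125)²/4 = 0.99402 in². φR_n = 0.75 × 54 × 0.99402 × 3 × 1 = 120.8 kips.
Bearing (0.25 in plate, F_u = 58 ksi): end bolts L_c = 2.125 − 1.25/2 = 1.5, R_n = min(1.2×1.5×0.25×58, 2.4×1.125×0.25×58) = 26.1 kips/bolt; interior L_c = 3.875 − 1.25 = 2.625, R_n = 39.15 kips/bolt. φR_n = 0.75 × (1×26.1 + 2×39.15) = 78.3 kips.
Block shear: shear path 1×[2.125+2×3.875] = 1×9.875 in, A_gv = 2.4688, A_nv = 1×(9.875 − 2.5×1.3125)×0.25 = 1.6484 in²; tension to near edge: (2.1875 − 0.5×1.3125)×0.25 = 0.38281 in². R_n = min(0.6×58×1.6484, 0.6×36×2.4688) + 1.0×58×0.38281 = min(57.364, 53.326) + 22.203 = 75.529 kips. φR_n = 0.75 × 75.529 = 56.6 kips.
Governing: min(120.8, 78.3, 56.6) = 56.6 kips → block shear.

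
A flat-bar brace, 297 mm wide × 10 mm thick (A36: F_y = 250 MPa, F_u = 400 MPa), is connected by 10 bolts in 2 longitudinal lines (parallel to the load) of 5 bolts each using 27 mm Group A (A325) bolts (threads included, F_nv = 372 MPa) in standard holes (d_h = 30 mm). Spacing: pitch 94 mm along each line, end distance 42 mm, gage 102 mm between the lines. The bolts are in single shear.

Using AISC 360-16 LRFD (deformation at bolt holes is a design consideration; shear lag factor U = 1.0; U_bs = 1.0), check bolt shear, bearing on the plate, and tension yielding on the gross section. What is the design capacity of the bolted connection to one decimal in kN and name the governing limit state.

668.3 kN (gross-section yield governs)

Bolt shear: A_b = π(27)²/4 = 572.56 mm². φR_n = 0.75 × 372 × 572.56 × 10 × 1 = 1597.4 kN.
Bearing (10 mm plate, F_u = 400 MPa): end bolts L_c = 42 − 30/2 = 27, R_n = min(1.2×27×10×400, 2.4×27×10×400) = 129.6 kN/bolt; interior L_c = 94 − 30 = 64, R_n = 259.2 kN/bolt. φR_n = 0.75 × (2×129.6 + 8×259.2) = 1749.6 kN.
Tension yield (gross): A_g = 297×10 = 2970 mm². φR_n = 0.90 × 250 × 2970 = 668.3 kN.
Governing: min(1597.4, 1749.6, 668.3) = 668.3 kN → gross-section yield.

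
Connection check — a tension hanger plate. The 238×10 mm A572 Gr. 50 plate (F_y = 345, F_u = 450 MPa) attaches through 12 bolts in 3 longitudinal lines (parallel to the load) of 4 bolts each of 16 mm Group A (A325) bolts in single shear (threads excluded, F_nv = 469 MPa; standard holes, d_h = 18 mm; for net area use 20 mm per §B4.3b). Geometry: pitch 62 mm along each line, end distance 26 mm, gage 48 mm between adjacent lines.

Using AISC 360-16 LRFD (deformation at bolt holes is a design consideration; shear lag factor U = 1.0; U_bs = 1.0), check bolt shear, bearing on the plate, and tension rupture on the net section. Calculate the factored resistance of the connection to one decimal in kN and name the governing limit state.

600.8 kN (net-section rupture governs)

Bolt shear: A_b = π(16)²/4 = 201.06 mm². φR_n = 0.75 × 469 × 201.06 × 12 × 1 = 848.7 kN.
Bearing (10 mm plate, F_u = 450 MPa): end bolts L_c = 26 − 18/2 = 17, R_n = min(1.2×17×10×450, 2.4×16×10×450) = 91.8 kN/bolt; interior L_c = 62 − 18 = 44, R_n = 172.8 kN/bolt. φR_n = 0.75 × (3×91.8 + 9×172.8) = 1373.0 kN.
Tension rupture (net): A_n = (238 − 3×20)×10 = 1780 mm² (U = 1.0, A_e = A_n). φR_n = 0.75 × 450 × 1780 = 600.8 kN.
Governing: min(848.7, 1373.0, 600.8) = 600.8 kN → net-section rupture.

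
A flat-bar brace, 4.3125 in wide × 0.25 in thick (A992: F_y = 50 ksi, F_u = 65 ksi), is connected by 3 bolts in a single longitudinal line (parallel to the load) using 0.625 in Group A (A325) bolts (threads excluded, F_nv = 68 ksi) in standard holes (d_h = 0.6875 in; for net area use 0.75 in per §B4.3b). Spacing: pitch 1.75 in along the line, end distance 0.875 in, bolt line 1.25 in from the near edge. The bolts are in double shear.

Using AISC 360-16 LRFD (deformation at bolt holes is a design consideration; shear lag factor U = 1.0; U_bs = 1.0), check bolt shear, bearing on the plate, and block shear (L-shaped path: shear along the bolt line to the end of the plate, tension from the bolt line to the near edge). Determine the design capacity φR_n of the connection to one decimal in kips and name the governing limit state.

Bolt shear: A_b = π(0.625)²/4 = 0.3068 in². φR_n = 0.75 × 68 × 0.3068 × 3 × 2 = 93.9 kips.
Bearing (0.25 in plate, F_u = 65 ksi): end bolts L_c = 0.875 − 0.6875/2 = 0.53125, R_n = min(1.2×0.53125×0.25×65, 2.4×0.625×0.25×65) = 10.359 kips/bolt; interior L_c = 1.75 − 0.6875 = 1.0625, R_n = 20.719 kips/bolt. φR_n = 0.75 × (1×10.359 + 2×20.719) = 38.8 kips.
Block shear: shear path 1×[0.875+2×1.75] = 1×4.375 in, A_gv = 1.0938, A_nv = 1×(4.375 − 2.5×0.75)×0.25 = 0.625 in²; tension to near edge: (1.25 − 0.5×0.75)×0.25 = 0.21875 in². R_n = min(0.6×65×0.625, 0.6×50×1.0938) + 1.0×65×0.21875 = min(24.375, 32.814) + 14.219 = 38.594 kips. φR_n = 0.75 × 38.594 = 28.9 kips.
Governing: min(93.9, 38.8, 28.9) = 28.9 kips → block shear.

28.9 kips (block shear governs)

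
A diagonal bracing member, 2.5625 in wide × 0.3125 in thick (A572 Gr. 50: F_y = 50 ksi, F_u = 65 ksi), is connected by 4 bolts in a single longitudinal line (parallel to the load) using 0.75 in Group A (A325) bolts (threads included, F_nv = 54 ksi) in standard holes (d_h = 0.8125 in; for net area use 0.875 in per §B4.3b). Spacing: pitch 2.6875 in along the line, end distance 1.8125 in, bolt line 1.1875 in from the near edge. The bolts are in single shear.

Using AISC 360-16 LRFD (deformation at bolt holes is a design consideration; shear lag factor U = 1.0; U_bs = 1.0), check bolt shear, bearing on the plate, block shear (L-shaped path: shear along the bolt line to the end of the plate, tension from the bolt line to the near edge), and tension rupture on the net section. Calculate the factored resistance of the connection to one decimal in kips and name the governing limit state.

Bolt shear: A_b = π(0.75)²/4 = 0.44179 in². φR_n = 0.75 × 54 × 0.44179 × 4 × 1 = 71.6 kips.
Bearing (0.3125 in plate, F_u = 65 ksi): end bolts L_c = 1.8125 − 0.8125/2 = 1.40625, R_n = min(1.2×1.40625×0.3125×65, 2.4×0.75×0.3125×65) = 34.277 kips/bolt; interior L_c = 2.6875 − 0.8125 = 1.875, R_n = 36.563 kips/bolt. φR_n = 0.75 × (1×34.277 + 3×36.563) = 108.0 kips.
Block shear: shear path 1×[1.8125+3×2.6875] = 1×9.875 in, A_gv = 3.0859, A_nv = 1×(9.875 − 3.5×0.875)×0.3125 = 2.1289 in²; tension to near edge: (1.1875 − 0.5×0.875)×0.3125 = 0.23438 in². R_n = min(0.6×65×2.1289, 0.6×50×3.0859) + 1.0×65×0.23438 = min(83.027, 92.577) + 15.235 = 98.262 kips. φR_n = 0.75 × 98.262 = 73.7 kips.
Tension rupture (net): A_n = (2.5625 − 1×0.875)×0.3125 = 0.52734 in² (U = 1.0, A_e = A_n). φR_n = 0.75 × 65 × 0.52734 = 25.7 kips.
Governing: min(71.6, 108.0, 73.7, 25.7) = 25.7 kips → net-section rupture.

25.7 kips (net-section rupture governs)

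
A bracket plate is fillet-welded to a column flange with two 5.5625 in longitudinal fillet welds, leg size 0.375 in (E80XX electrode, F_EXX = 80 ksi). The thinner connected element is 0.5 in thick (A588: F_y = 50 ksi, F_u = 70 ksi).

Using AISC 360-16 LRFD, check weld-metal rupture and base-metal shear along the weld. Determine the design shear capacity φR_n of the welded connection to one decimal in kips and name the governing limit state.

Weld metal: throat = 0.707×0.375 = 0.26513 in, L = 2×5.5625 = 11.125 in. φR_n = 0.75 × 0.6 × 80 × 0.26513 × 11.125 = 106.2 kips.
Base metal shear (0.5 in plate): yield φR_n = 1.0×0.6×50×0.5×11.125 = 166.9 kips; rupture φR_n = 0.75×0.6×70×0.5×11.125 = 175.2 kips; take 166.9 kips (yield).
Governing: min(106.2, 166.9) = 106.2 kips → weld metal.

106.2 kips (weld metal governs)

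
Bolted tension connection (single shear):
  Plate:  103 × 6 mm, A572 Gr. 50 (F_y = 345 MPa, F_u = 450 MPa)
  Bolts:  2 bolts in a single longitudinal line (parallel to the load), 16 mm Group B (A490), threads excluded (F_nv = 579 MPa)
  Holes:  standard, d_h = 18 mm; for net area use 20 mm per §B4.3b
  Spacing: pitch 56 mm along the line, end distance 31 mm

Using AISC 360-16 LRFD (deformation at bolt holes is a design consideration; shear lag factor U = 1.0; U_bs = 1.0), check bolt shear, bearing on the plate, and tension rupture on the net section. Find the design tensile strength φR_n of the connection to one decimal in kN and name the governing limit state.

131.2 kN (bearing governs)

Bolt shear: A_b = π(16)²/4 = 201.06 mm². φR_n = 0.75 × 579 × 201.06 × 2 × 1 = 174.6 kN.
Bearing (6 mm plate, F_u = 450 MPa): end bolts L_c = 31 − 18/2 = 22, R_n = min(1.2×22×6×450, 2.4×16×6×450) = 71.28 kN/bolt; interior L_c = 56 − 18 = 38, R_n = 103.68 kN/bolt. φR_n = 0.75 × (1×71.28 + 1×103.68) = 131.2 kN.
Tension rupture (net): A_n = (103 − 1×20)×6 = 498 mm² (U = 1.0, A_e = A_n). φR_n = 0.75 × 450 × 498 = 168.1 kN.
Governing: min(174.6, 131.2, 168.1) = 131.2 kN → bearing.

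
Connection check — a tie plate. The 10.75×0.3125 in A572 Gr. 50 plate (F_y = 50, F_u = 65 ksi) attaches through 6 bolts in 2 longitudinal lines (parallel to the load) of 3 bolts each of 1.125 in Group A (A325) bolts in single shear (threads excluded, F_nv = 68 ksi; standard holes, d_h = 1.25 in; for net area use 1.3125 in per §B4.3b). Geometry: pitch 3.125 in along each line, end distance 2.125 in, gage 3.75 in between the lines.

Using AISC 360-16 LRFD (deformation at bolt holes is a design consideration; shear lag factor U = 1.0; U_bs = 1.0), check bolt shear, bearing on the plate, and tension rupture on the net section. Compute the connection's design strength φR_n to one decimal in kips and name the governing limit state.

Bolt shear: A_b = π(1.125)²/4 = 0.99402 in². φR_n = 0.75 × 68 × 0.99402 × 6 × 1 = 304.2 kips.
Bearing (0.3125 in plate, F_u = 65 ksi): end bolts L_c = 2.125 − 1.25/2 = 1.5, R_n = min(1.2×1.5×0.3125×65, 2.4×1.125×0.3125×65) = 36.563 kips/bolt; interior L_c = 3.125 − 1.25 = 1.875, R_n = 45.703 kips/bolt. φR_n = 0.75 × (2×36.563 + 4×45.703) = 192.0 kips.
Tension rupture (net): A_n = (10.75 − 2×1.3125)×0.3125 = 2.5391 in² (U = 1.0, A_e = A_n). φR_n = 0.75 × 65 × 2.5391 = 123.8 kips.
Governing: min(304.2, 192.0, 123.8) = 123.8 kips → net-section rupture.

123.8 kips (net-section rupture governs)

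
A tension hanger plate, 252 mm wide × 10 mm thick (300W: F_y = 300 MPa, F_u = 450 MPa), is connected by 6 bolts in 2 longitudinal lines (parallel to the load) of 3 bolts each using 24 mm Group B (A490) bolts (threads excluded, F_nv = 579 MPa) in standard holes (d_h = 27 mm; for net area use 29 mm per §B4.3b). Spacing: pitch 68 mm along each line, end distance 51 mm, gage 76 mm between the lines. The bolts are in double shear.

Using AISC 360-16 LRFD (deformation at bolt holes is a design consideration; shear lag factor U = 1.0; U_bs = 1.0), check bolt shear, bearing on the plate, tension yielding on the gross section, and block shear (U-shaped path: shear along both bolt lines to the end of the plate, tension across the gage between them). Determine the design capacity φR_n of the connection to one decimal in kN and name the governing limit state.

622.4 kN (block shear governs)

Bolt shear: A_b = π(24)²/4 = 452.39 mm². φR_n = 0.75 × 579 × 452.39 × 6 × 2 = 2357.4 kN.
Bearing (10 mm plate, F_u = 450 MPa): end bolts L_c = 51 − 27/2 = 37.5, R_n = min(1.2×37.5×10×450, 2.4×24×10×450) = 202.5 kN/bolt; interior L_c = 68 − 27 = 41, R_n = 221.4 kN/bolt. φR_n = 0.75 × (2×202.5 + 4×221.4) = 968.0 kN.
Tension yield (gross): A_g = 252×10 = 2520 mm². φR_n = 0.90 × 300 × 2520 = 680.4 kN.
Block shear: shear path 2×[51+2×68] = 2×187 mm, A_gv = 3740, A_nv = 2×(187 − 2.5×29)×10 = 2290 mm²; tension across gage: (76 − 1×29)×10 = 470 mm². R_n = min(0.6×450×2290, 0.6×300×3740) + 1.0×450×470 = min(618.3, 673.2) + 211.5 = 829.8 kN. φR_n = 0.75 × 829.8 = 622.4 kN.
Governing: min(2357.4, 968.0, 680.4, 622.4) = 622.4 kN → block shear.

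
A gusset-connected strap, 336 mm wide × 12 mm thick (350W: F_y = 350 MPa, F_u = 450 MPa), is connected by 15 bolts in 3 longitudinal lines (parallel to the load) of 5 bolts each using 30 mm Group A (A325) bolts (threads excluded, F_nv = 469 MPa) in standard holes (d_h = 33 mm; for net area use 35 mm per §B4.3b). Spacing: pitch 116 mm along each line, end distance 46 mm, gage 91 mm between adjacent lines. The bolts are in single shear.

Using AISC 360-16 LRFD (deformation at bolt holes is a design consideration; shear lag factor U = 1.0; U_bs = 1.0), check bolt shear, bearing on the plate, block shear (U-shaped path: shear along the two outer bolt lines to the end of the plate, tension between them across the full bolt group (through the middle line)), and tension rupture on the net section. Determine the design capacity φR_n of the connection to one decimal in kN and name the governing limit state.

935.6 kN (net-section rupture governs)

Bolt shear: A_b = π(30)²/4 = 706.86 mm². φR_n = 0.75 × 469 × 706.86 × 15 × 1 = 3729.6 kN.
Bearing (12 mm plate, F_u = 450 MPa): end bolts L_c = 46 − 33/2 = 29.5, R_n = min(1.2×29.5×12×450, 2.4×30×12×450) = 191.16 kN/bolt; interior L_c = 116 − 33 = 83, R_n = 388.8 kN/bolt. φR_n = 0.75 × (3×191.16 + 12×388.8) = 3929.3 kN.
Block shear: shear path 2×[46+4×116] = 2×510 mm, A_gv = 12240, A_nv = 2×(510 − 4.5×35)×12 = 8460 mm²; tension across gage: (182 − 2×35)×12 = 1344 mm². R_n = min(0.6×450×8460, 0.6×350×12240) + 1.0×450×1344 = min(2284.2, 2570.4) + 604.8 = 2889 kN. φR_n = 0.75 × 2889 = 2166.8 kN.
Tension rupture (net): A_n = (336 − 3×35)×12 = 2772 mm² (U = 1.0, A_e = A_n). φR_n = 0.75 × 450 × 2772 = 935.6 kN.
Governing: min(3729.6, 3929.3, 2166.8, 935.6) = 935.6 kN → net-section rupture.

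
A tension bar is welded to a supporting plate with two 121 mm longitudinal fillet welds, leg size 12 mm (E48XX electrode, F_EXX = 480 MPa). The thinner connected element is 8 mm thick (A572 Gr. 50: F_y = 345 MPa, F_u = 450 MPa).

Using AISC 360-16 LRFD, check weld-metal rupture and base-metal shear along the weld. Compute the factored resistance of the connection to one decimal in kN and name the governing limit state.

Weld metal: throat = 0.707×12 = 8.484 mm, L = 2×121 = 242 mm. φR_n = 0.75 × 0.6 × 480 × 8.484 × 242 = 443.5 kN.
Base metal shear (8 mm plate): yield φR_n = 1.0×0.6×345×8×242 = 400.8 kN; rupture φR_n = 0.75×0.6×450×8×242 = 392.0 kN; take 392.0 kN (rupture).
Governing: min(443.5, 392.0) = 392.0 kN → base-metal shear.

392.0 kN (base-metal shear governs)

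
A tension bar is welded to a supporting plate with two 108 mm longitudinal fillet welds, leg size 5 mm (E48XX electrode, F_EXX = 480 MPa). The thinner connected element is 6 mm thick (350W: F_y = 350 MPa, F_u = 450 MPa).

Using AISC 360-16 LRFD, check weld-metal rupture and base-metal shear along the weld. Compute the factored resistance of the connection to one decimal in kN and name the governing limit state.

Weld metal: throat = 0.707×5 = 3.535 mm, L = 2×108 = 216 mm. φR_n = 0.75 × 0.6 × 480 × 3.535 × 216 = 164.9 kN.
Base metal shear (6 mm plate): yield φR_n = 1.0×0.6×350×6×216 = 272.2 kN; rupture φR_n = 0.75×0.6×450×6×216 = 262.4 kN; take 262.4 kN (rupture).
Governing: min(164.9, 262.4) = 164.9 kN → weld metal.

164.9 kN (weld metal governs)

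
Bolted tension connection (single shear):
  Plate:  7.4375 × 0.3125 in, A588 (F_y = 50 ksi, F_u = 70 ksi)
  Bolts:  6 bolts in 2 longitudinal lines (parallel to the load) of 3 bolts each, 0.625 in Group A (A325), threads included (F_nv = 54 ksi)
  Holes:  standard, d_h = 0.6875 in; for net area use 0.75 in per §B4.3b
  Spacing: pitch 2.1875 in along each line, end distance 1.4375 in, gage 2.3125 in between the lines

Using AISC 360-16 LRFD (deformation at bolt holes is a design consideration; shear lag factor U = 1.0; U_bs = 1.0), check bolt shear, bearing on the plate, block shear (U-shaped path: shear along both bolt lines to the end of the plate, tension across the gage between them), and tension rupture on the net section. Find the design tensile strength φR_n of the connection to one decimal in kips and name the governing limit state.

Bolt shear: A_b = π(0.625)²/4 = 0.3068 in². φR_n = 0.75 × 54 × 0.3068 × 6 × 1 = 74.6 kips.
Bearing (0.3125 in plate, F_u = 70 ksi): end bolts L_c = 1.4375 − 0.6875/2 = 1.09375, R_n = min(1.2×1.09375×0.3125×70, 2.4×0.625×0.3125×70) = 28.711 kips/bolt; interior L_c = 2.1875 − 0.6875 = 1.5, R_n = 32.813 kips/bolt. φR_n = 0.75 × (2×28.711 + 4×32.813) = 141.5 kips.
Block shear: shear path 2×[1.4375+2×2.1875] = 2×5.8125 in, A_gv = 3.6328, A_nv = 2×(5.8125 − 2.5×0.75)×0.3125 = 2.4609 in²; tension across gage: (2.3125 − 1×0.75)×0.3125 = 0.48828 in². R_n = min(0.6×70×2.4609, 0.6×50×3.6328) + 1.0×70×0.48828 = min(103.36, 108.98) + 34.18 = 137.54 kips. φR_n = 0.75 × 137.54 = 103.2 kips.
Tension rupture (net): A_n = (7.4375 − 2×0.75)×0.3125 = 1.8555 in² (U = 1.0, A_e = A_n). φR_n = 0.75 × 70 × 1.8555 = 97.4 kips.
Governing: min(74.6, 141.5, 103.2, 97.4) = 74.6 kips → bolt shear.

74.6 kips (bolt shear governs)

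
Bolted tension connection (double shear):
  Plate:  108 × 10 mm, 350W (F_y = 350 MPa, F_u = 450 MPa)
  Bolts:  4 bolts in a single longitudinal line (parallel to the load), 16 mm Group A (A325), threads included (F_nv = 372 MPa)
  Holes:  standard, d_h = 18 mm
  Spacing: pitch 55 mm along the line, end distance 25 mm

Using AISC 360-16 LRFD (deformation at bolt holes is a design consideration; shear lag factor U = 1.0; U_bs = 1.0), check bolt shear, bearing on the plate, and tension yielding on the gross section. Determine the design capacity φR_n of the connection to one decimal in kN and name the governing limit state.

340.2 kN (gross-section yield governs)

Bolt shear: A_b = π(16)²/4 = 201.06 mm². φR_n = 0.75 × 372 × 201.06 × 4 × 2 = 448.8 kN.
Bearing (10 mm plate, F_u = 450 MPa): end bolts L_c = 25 − 18/2 = 16, R_n = min(1.2×16×10×450, 2.4×16×10×450) = 86.4 kN/bolt; interior L_c = 55 − 18 = 37, R_n = 172.8 kN/bolt. φR_n = 0.75 × (1×86.4 + 3×172.8) = 453.6 kN.
Tension yield (gross): A_g = 108×10 = 1080 mm². φR_n = 0.90 × 350 × 1080 = 340.2 kN.
Governing: min(448.8, 453.6, 340.2) = 340.2 kN → gross-section yield.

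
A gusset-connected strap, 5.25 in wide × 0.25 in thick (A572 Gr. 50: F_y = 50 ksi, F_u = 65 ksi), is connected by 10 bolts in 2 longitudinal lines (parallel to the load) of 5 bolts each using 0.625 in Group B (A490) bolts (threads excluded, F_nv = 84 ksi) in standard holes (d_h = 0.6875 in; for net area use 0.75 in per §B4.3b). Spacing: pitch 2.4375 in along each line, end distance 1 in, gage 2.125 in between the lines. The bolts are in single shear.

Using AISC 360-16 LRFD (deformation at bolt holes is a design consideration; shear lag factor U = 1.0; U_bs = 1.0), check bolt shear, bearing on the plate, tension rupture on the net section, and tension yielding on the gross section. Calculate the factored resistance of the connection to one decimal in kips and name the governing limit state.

45.7 kips (net-section rupture governs)

Bolt shear: A_b = π(0.625)²/4 = 0.3068 in². φR_n = 0.75 × 84 × 0.3068 × 10 × 1 = 193.3 kips.
Bearing (0.25 in plate, F_u = 65 ksi): end bolts L_c = 1 − 0.6875/2 = 0.65625, R_n = min(1.2×0.65625×0.25×65, 2.4×0.625×0.25×65) = 12.797 kips/bolt; interior L_c = 2.4375 − 0.6875 = 1.75, R_n = 24.375 kips/bolt. φR_n = 0.75 × (2×12.797 + 8×24.375) = 165.4 kips.
Tension rupture (net): A_n = (5.25 − 2×0.75)×0.25 = 0.9375 in² (U = 1.0, A_e = A_n). φR_n = 0.75 × 65 × 0.9375 = 45.7 kips.
Tension yield (gross): A_g = 5.25×0.25 = 1.3125 in². φR_n = 0.90 × 50 × 1.3125 = 59.1 kips.
Governing: min(193.3, 165.4, 45.7, 59.1) = 45.7 kips → net-section rupture.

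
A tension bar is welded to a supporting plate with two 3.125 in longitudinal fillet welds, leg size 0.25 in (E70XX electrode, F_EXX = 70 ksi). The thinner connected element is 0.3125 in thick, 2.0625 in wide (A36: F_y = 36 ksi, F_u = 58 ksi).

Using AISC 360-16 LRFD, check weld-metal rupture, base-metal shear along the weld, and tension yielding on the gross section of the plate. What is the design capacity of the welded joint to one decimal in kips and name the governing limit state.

20.9 kips (gross-section yield governs)

Weld metal: throat = 0.707×0.25 = 0.17675 in, L = 2×3.125 = 6.25 in. φR_n = 0.75 × 0.6 × 70 × 0.17675 × 6.25 = 34.8 kips.
Base metal shear (0.3125 in plate): yield φR_n = 1.0×0.6×36×0.3125×6.25 = 42.2 kips; rupture φR_n = 0.75×0.6×58×0.3125×6.25 = 51.0 kips; take 42.2 kips (yield).
Tension yield (gross): A_g = 2.0625×0.3125 = 0.64453 in². φR_n = 0.90 × 36 × 0.64453 = 20.9 kips.
Governing: min(34.8, 42.2, 20.9) = 20.9 kips → gross-section yield.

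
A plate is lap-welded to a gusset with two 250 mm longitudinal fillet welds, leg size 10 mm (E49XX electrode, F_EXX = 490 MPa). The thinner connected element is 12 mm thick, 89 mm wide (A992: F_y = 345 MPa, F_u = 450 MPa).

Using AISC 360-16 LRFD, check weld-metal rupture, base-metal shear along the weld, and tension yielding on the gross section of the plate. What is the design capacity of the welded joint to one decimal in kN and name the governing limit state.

331.6 kN (gross-section yield governs)

Weld metal: throat = 0.707×10 = 7.07 mm, L = 2×250 = 500 mm. φR_n = 0.75 × 0.6 × 490 × 7.07 × 500 = 779.5 kN.
Base metal shear (12 mm plate): yield φR_n = 1.0×0.6×345×12×500 = 1242.0 kN; rupture φR_n = 0.75×0.6×450×12×500 = 1215.0 kN; take 1215.0 kN (rupture).
Tension yield (gross): A_g = 89×12 = 1068 mm². φR_n = 0.90 × 345 × 1068 = 331.6 kN.
Governing: min(779.5, 1215.0, 331.6) = 331.6 kN → gross-section yield.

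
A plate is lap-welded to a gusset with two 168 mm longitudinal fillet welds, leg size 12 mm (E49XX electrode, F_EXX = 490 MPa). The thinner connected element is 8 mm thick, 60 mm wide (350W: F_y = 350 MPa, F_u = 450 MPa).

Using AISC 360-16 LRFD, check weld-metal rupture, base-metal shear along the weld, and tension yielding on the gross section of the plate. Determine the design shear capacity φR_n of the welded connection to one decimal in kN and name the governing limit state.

Weld metal: throat = 0.707×12 = 8.484 mm, L = 2×168 = 336 mm. φR_n = 0.75 × 0.6 × 490 × 8.484 × 336 = 628.6 kN.
Base metal shear (8 mm plate): yield φR_n = 1.0×0.6×350×8×336 = 564.5 kN; rupture φR_n = 0.75×0.6×450×8×336 = 544.3 kN; take 544.3 kN (rupture).
Tension yield (gross): A_g = 60×8 = 480 mm². φR_n = 0.90 × 350 × 480 = 151.2 kN.
Governing: min(628.6, 544.3, 151.2) = 151.2 kN → gross-section yield.

151.2 kN (gross-section yield governs)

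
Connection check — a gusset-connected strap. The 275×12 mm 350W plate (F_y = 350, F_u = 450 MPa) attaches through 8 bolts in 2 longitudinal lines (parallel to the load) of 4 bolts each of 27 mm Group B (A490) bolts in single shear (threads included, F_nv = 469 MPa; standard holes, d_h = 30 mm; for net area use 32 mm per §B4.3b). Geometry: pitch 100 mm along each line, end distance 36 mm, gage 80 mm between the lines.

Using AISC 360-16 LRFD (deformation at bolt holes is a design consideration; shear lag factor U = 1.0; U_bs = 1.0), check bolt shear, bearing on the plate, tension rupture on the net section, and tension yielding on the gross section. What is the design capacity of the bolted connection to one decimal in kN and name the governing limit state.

Bolt shear: A_b = π(27)²/4 = 572.56 mm². φR_n = 0.75 × 469 × 572.56 × 8 × 1 = 1611.2 kN.
Bearing (12 mm plate, F_u = 450 MPa): end bolts L_c = 36 − 30/2 = 21, R_n = min(1.2×21×12×450, 2.4×27×12×450) = 136.08 kN/bolt; interior L_c = 100 − 30 = 70, R_n = 349.92 kN/bolt. φR_n = 0.75 × (2×136.08 + 6×349.92) = 1778.8 kN.
Tension rupture (net): A_n = (275 − 2×32)×12 = 2532 mm² (U = 1.0, A_e = A_n). φR_n = 0.75 × 450 × 2532 = 854.6 kN.
Tension yield (gross): A_g = 275×12 = 3300 mm². φR_n = 0.90 × 350 × 3300 = 1039.5 kN.
Governing: min(1611.2, 1778.8, 854.6, 1039.5) = 854.6 kN → net-section rupture.

854.6 kN (net-section rupture governs)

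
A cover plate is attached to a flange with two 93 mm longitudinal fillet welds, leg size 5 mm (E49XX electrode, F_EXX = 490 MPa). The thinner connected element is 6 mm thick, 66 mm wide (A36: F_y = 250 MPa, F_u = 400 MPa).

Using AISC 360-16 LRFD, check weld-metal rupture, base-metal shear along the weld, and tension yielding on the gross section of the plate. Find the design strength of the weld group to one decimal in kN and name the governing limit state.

Weld metal: throat = 0.707×5 = 3.535 mm, L = 2×93 = 186 mm. φR_n = 0.75 × 0.6 × 490 × 3.535 × 186 = 145.0 kN.
Base metal shear (6 mm plate): yield φR_n = 1.0×0.6×250×6×186 = 167.4 kN; rupture φR_n = 0.75×0.6×400×6×186 = 200.9 kN; take 167.4 kN (yield).
Tension yield (gross): A_g = 66×6 = 396 mm². φR_n = 0.90 × 250 × 396 = 89.1 kN.
Governing: min(145.0, 167.4, 89.1) = 89.1 kN → gross-section yield.

89.1 kN (gross-section yield governs)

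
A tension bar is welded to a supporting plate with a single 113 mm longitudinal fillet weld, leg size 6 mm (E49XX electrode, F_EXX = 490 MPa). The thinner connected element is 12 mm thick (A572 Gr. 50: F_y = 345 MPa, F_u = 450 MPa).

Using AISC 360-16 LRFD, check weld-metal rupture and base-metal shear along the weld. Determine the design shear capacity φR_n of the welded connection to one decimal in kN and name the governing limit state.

Weld metal: throat = 0.707×6 = 4.242 mm, L = 113 mm. φR_n = 0.75 × 0.6 × 490 × 4.242 × 113 = 105.7 kN.
Base metal shear (12 mm plate): yield φR_n = 1.0×0.6×345×12×113 = 280.7 kN; rupture φR_n = 0.75×0.6×450×12×113 = 274.6 kN; take 274.6 kN (rupture).
Governing: min(105.7, 274.6) = 105.7 kN → weld metal.

105.7 kN (weld metal governs)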